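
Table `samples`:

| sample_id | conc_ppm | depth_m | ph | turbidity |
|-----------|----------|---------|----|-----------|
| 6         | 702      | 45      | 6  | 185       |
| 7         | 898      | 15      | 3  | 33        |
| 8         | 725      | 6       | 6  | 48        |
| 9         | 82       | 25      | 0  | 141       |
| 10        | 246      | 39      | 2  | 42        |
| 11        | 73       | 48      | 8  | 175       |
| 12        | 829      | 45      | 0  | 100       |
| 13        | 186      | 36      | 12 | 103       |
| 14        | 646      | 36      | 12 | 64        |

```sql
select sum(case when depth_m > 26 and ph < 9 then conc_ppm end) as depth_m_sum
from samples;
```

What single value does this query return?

sample_id=6: ✓ → 702
sample_id=7: ✗
sample_id=8: ✗
sample_id=9: ✗
sample_id=10: ✓ → 246
sample_id=11: ✓ → 73
sample_id=12: ✓ → 829
sample_id=13: ✗
sample_id=14: ✗
depth_m_sum = 702 + 246 + 73 + 829 = 1850

1850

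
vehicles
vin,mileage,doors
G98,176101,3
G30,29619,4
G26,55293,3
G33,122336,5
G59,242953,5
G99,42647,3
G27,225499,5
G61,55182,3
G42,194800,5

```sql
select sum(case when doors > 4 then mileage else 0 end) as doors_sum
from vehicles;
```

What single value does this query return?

vin=G98: ✗
vin=G30: ✗
vin=G26: ✗
vin=G33: ✓ → 122336
vin=G59: ✓ → 242953
vin=G99: ✗
vin=G27: ✓ → 225499
vin=G61: ✗
vin=G42: ✓ → 194800
doors_sum = 122336 + 242953 + 225499 + 194800 = 785588

785588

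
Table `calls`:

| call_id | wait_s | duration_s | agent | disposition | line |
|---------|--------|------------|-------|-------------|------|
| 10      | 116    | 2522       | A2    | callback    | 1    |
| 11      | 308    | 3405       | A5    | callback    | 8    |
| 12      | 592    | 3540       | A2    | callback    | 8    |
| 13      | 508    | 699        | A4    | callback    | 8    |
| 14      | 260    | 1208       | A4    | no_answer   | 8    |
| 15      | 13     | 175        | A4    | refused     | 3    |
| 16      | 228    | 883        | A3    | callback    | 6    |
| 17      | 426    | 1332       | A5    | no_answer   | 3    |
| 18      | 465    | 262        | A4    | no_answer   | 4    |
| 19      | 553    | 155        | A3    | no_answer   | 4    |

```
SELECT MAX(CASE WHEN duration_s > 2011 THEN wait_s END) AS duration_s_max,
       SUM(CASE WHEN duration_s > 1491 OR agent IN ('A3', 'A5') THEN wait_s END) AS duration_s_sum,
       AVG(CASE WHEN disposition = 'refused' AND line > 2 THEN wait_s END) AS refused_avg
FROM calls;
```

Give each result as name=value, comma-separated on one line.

[duration_s_max: duration_s > 2011]
call_id=10: ✓ → 116
call_id=11: ✓ → 308
call_id=12: ✓ → 592
call_id=13: ✗
call_id=14: ✗
call_id=15: ✗
call_id=16: ✗
call_id=17: ✗
call_id=18: ✗
call_id=19: ✗
duration_s_max = MAX(116, 308, 592) = 592
—
[duration_s_sum: duration_s > 1491 OR agent IN ('A3', 'A5')]
call_id=10: ✓ → 116
call_id=11: ✓ → 308
call_id=12: ✓ → 592
call_id=13: ✗
call_id=14: ✗
call_id=15: ✗
call_id=16: ✓ → 228
call_id=17: ✓ → 426
call_id=18: ✗
call_id=19: ✓ → 553
duration_s_sum = 116 + 308 + 592 + 228 + 426 + 553 = 2223
—
[refused_avg: disposition = 'refused' AND line > 2]
call_id=10: ✗
call_id=11: ✗
call_id=12: ✗
call_id=13: ✗
call_id=14: ✗
call_id=15: ✓ → 13
call_id=16: ✗
call_id=17: ✗
call_id=18: ✗
call_id=19: ✗
refused_avg = 13

duration_s_max=592, duration_s_sum=2223, refused_avg=13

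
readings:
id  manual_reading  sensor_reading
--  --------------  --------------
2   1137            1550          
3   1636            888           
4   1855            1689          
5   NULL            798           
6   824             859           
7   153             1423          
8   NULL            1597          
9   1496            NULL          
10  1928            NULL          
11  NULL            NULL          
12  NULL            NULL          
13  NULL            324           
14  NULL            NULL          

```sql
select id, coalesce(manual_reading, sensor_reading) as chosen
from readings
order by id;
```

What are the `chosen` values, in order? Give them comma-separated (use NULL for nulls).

1137, 1636, 1855, 798, 824, 153, 1597, 1496, 1928, NULL, NULL, 324, NULL

id=2: manual_reading=1137 → 1137
id=3: manual_reading=1636 → 1636
id=4: manual_reading=1855 → 1855
id=5: manual_reading=NULL, sensor_reading=798 → 798
id=6: manual_reading=824 → 824
id=7: manual_reading=153 → 153
id=8: manual_reading=NULL, sensor_reading=1597 → 1597
id=9: manual_reading=1496 → 1496
id=10: manual_reading=1928 → 1928
id=11: manual_reading=NULL, sensor_reading=NULL (all NULL) → NULL
id=12: manual_reading=NULL, sensor_reading=NULL (all NULL) → NULL
id=13: manual_reading=NULL, sensor_reading=324 → 324
id=14: manual_reading=NULL, sensor_reading=NULL (all NULL) → NULL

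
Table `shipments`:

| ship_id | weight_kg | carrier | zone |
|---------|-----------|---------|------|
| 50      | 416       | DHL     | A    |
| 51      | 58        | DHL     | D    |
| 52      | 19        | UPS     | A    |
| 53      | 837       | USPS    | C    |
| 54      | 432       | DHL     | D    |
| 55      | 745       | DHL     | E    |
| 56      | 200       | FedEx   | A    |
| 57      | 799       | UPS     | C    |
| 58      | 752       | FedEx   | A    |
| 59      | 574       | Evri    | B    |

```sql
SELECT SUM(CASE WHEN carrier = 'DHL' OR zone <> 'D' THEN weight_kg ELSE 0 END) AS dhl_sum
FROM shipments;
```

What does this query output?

4832

ship_id=50: ✓ → 416
ship_id=51: ✓ → 58
ship_id=52: ✓ → 19
ship_id=53: ✓ → 837
ship_id=54: ✓ → 432
ship_id=55: ✓ → 745
ship_id=56: ✓ → 200
ship_id=57: ✓ → 799
ship_id=58: ✓ → 752
ship_id=59: ✓ → 574
dhl_sum = 416 + 58 + 19 + 837 + 432 + 745 + 200 + 799 + 752 + 574 = 4832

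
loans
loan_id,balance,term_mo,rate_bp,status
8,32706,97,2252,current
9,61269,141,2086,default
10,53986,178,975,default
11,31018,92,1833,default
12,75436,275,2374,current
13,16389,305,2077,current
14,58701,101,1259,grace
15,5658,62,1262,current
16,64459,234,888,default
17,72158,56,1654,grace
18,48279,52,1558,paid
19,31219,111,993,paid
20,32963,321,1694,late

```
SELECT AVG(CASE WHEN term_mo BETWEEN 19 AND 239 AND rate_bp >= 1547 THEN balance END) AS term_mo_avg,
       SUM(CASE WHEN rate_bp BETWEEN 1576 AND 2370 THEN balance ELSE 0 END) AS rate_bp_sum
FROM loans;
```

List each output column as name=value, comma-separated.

term_mo_avg=49086, rate_bp_sum=246503

[term_mo_avg: term_mo BETWEEN 19 AND 239 AND rate_bp >= 1547]
loan_id=8: ✓ → 32706
loan_id=9: ✓ → 61269
loan_id=10: ✗
loan_id=11: ✓ → 31018
loan_id=12: ✗
loan_id=13: ✗
loan_id=14: ✗
loan_id=15: ✗
loan_id=16: ✗
loan_id=17: ✓ → 72158
loan_id=18: ✓ → 48279
loan_id=19: ✗
loan_id=20: ✗
term_mo_avg = (32706 + 61269 + 31018 + 72158 + 48279) / 5 = 49086
—
[rate_bp_sum: rate_bp BETWEEN 1576 AND 2370]
loan_id=8: ✓ → 32706
loan_id=9: ✓ → 61269
loan_id=10: ✗
loan_id=11: ✓ → 31018
loan_id=12: ✗
loan_id=13: ✓ → 16389
loan_id=14: ✗
loan_id=15: ✗
loan_id=16: ✗
loan_id=17: ✓ → 72158
loan_id=18: ✗
loan_id=19: ✗
loan_id=20: ✓ → 32963
rate_bp_sum = 32706 + 61269 + 31018 + 16389 + 72158 + 32963 = 246503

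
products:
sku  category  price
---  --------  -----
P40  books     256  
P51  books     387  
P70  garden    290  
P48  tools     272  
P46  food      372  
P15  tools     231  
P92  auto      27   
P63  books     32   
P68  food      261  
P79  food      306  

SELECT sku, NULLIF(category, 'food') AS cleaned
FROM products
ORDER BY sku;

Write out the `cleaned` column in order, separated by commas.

sku=P15: category=tools vs food: differ → tools
sku=P40: category=books vs food: differ → books
sku=P46: category=food vs food: equal → NULL
sku=P48: category=tools vs food: differ → tools
sku=P51: category=books vs food: differ → books
sku=P63: category=books vs food: differ → books
sku=P68: category=food vs food: equal → NULL
sku=P70: category=garden vs food: differ → garden
sku=P79: category=food vs food: equal → NULL
sku=P92: category=auto vs food: differ → auto

tools, books, NULL, tools, books, books, NULL, garden, NULL, auto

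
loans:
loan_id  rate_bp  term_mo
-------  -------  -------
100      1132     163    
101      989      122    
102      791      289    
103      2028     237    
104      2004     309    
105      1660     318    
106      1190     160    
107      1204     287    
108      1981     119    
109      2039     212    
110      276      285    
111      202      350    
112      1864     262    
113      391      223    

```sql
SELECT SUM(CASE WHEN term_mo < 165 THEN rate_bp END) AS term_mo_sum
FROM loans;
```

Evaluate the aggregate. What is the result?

5292

loan_id=100: ✓ → 1132
loan_id=101: ✓ → 989
loan_id=102: ✗
loan_id=103: ✗
loan_id=104: ✗
loan_id=105: ✗
loan_id=106: ✓ → 1190
loan_id=107: ✗
loan_id=108: ✓ → 1981
loan_id=109: ✗
loan_id=110: ✗
loan_id=111: ✗
loan_id=112: ✗
loan_id=113: ✗
term_mo_sum = 1132 + 989 + 1190 + 1981 = 5292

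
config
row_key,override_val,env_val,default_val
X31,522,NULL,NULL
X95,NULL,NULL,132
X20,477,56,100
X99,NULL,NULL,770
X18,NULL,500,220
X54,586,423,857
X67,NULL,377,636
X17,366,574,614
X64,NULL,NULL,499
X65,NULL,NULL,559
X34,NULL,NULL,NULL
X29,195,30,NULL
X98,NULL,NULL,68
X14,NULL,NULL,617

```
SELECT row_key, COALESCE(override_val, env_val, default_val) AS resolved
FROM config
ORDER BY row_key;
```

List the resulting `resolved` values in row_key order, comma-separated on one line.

row_key=X14: override_val=NULL, env_val=NULL, default_val=617 → 617
row_key=X17: override_val=366 → 366
row_key=X18: override_val=NULL, env_val=500 → 500
row_key=X20: override_val=477 → 477
row_key=X29: override_val=195 → 195
row_key=X31: override_val=522 → 522
row_key=X34: override_val=NULL, env_val=NULL, default_val=NULL (all NULL) → NULL
row_key=X54: override_val=586 → 586
row_key=X64: override_val=NULL, env_val=NULL, default_val=499 → 499
row_key=X65: override_val=NULL, env_val=NULL, default_val=559 → 559
row_key=X67: override_val=NULL, env_val=377 → 377
row_key=X95: override_val=NULL, env_val=NULL, default_val=132 → 132
row_key=X98: override_val=NULL, env_val=NULL, default_val=68 → 68
row_key=X99: override_val=NULL, env_val=NULL, default_val=770 → 770

617, 366, 500, 477, 195, 522, NULL, 586, 499, 559, 377, 132, 68, 770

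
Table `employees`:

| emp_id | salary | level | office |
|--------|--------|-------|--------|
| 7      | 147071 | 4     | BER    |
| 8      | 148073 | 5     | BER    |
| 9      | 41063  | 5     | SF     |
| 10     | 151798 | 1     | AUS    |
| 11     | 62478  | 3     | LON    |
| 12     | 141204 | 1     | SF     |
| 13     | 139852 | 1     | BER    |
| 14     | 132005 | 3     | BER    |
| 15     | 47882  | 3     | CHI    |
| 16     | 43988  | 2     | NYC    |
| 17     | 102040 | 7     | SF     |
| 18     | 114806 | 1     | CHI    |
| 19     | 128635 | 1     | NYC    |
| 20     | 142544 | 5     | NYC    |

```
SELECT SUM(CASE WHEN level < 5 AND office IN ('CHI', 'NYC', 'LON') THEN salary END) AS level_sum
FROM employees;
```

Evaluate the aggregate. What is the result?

emp_id=7: ✗
emp_id=8: ✗
emp_id=9: ✗
emp_id=10: ✗
emp_id=11: ✓ → 62478
emp_id=12: ✗
emp_id=13: ✗
emp_id=14: ✗
emp_id=15: ✓ → 47882
emp_id=16: ✓ → 43988
emp_id=17: ✗
emp_id=18: ✓ → 114806
emp_id=19: ✓ → 128635
emp_id=20: ✗
level_sum = 62478 + 47882 + 43988 + 114806 + 128635 = 397789

397789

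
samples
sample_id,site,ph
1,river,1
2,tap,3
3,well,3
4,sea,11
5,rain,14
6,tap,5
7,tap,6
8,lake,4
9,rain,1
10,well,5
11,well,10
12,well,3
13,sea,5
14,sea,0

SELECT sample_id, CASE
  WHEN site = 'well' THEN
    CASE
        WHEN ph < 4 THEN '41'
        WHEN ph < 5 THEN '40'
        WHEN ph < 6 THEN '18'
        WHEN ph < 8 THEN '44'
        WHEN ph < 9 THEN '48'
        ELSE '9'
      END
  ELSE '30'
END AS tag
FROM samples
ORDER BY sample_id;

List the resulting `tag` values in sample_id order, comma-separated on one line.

sample_id=1: site='river' → outer ELSE → 30
sample_id=2: site='tap' → outer ELSE → 30
sample_id=3: site='well' → inner[ph < 4] → 41
sample_id=4: site='sea' → outer ELSE → 30
sample_id=5: site='rain' → outer ELSE → 30
sample_id=6: site='tap' → outer ELSE → 30
sample_id=7: site='tap' → outer ELSE → 30
sample_id=8: site='lake' → outer ELSE → 30
sample_id=9: site='rain' → outer ELSE → 30
sample_id=10: site='well' → inner[ph < 6] → 18
sample_id=11: site='well' → inner[ELSE] → 9
sample_id=12: site='well' → inner[ph < 4] → 41
sample_id=13: site='sea' → outer ELSE → 30
sample_id=14: site='sea' → outer ELSE → 30

30, 30, 41, 30, 30, 30, 30, 30, 30, 18, 9, 41, 30, 30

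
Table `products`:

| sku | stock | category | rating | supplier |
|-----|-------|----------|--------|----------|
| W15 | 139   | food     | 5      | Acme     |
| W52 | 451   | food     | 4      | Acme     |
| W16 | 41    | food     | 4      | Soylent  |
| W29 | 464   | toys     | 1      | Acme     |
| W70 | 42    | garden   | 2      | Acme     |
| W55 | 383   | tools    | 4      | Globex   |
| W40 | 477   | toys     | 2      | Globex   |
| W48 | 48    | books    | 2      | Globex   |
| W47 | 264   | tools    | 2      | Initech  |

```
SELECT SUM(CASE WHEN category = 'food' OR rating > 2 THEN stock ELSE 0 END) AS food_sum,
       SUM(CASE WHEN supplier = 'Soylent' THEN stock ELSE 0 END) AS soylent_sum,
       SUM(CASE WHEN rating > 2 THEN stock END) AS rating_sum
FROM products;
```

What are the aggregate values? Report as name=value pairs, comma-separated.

[food_sum: category = 'food' OR rating > 2]
sku=W15: ✓ → 139
sku=W52: ✓ → 451
sku=W16: ✓ → 41
sku=W29: ✗
sku=W70: ✗
sku=W55: ✓ → 383
sku=W40: ✗
sku=W48: ✗
sku=W47: ✗
food_sum = 139 + 451 + 41 + 383 = 1014
—
[soylent_sum: supplier = 'Soylent']
sku=W15: ✗
sku=W52: ✗
sku=W16: ✓ → 41
sku=W29: ✗
sku=W70: ✗
sku=W55: ✗
sku=W40: ✗
sku=W48: ✗
sku=W47: ✗
soylent_sum = 41
—
[rating_sum: rating > 2]
sku=W15: ✓ → 139
sku=W52: ✓ → 451
sku=W16: ✓ → 41
sku=W29: ✗
sku=W70: ✗
sku=W55: ✓ → 383
sku=W40: ✗
sku=W48: ✗
sku=W47: ✗
rating_sum = 139 + 451 + 41 + 383 = 1014

food_sum=1014, soylent_sum=41, rating_sum=1014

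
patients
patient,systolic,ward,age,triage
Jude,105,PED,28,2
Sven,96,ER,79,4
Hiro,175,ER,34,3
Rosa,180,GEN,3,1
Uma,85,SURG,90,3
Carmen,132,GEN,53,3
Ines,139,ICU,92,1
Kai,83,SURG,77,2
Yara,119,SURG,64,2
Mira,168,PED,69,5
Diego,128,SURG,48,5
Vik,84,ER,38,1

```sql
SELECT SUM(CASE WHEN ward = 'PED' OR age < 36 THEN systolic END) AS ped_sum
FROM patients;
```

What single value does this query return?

patient=Jude: ✓ → 105
patient=Sven: ✗
patient=Hiro: ✓ → 175
patient=Rosa: ✓ → 180
patient=Uma: ✗
patient=Carmen: ✗
patient=Ines: ✗
patient=Kai: ✗
patient=Yara: ✗
patient=Mira: ✓ → 168
patient=Diego: ✗
patient=Vik: ✗
ped_sum = 105 + 175 + 180 + 168 = 628

628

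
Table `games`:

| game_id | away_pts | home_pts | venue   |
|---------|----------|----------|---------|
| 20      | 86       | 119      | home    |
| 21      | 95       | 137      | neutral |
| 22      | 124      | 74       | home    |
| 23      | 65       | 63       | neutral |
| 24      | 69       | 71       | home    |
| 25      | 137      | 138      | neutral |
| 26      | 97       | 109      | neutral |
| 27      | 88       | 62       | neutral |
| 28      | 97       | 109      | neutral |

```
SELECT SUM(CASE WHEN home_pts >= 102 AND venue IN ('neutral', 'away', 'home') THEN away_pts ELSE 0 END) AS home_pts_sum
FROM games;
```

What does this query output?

512

game_id=20: ✓ → 86
game_id=21: ✓ → 95
game_id=22: ✗
game_id=23: ✗
game_id=24: ✗
game_id=25: ✓ → 137
game_id=26: ✓ → 97
game_id=27: ✗
game_id=28: ✓ → 97
home_pts_sum = 86 + 95 + 137 + 97 + 97 = 512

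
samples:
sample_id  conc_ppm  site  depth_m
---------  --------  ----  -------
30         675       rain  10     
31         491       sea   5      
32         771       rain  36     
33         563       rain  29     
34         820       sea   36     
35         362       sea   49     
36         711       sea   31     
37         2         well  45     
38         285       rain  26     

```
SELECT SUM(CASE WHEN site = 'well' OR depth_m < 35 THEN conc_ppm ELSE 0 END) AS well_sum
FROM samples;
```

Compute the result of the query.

2727

sample_id=30: ✓ → 675
sample_id=31: ✓ → 491
sample_id=32: ✗
sample_id=33: ✓ → 563
sample_id=34: ✗
sample_id=35: ✗
sample_id=36: ✓ → 711
sample_id=37: ✓ → 2
sample_id=38: ✓ → 285
well_sum = 675 + 491 + 563 + 711 + 2 + 285 = 2727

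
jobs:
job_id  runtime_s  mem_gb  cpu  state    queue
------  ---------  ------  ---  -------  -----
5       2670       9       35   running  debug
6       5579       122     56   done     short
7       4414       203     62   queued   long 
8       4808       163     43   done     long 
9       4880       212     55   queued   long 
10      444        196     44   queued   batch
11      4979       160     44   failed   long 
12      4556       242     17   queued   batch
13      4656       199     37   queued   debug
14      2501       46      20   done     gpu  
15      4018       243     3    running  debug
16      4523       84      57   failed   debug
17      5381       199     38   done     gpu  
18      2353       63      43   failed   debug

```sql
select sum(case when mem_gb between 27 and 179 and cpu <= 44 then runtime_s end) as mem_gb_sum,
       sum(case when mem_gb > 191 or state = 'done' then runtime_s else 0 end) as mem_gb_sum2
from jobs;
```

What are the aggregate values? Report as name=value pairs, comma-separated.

mem_gb_sum=14641, mem_gb_sum2=41237

[mem_gb_sum: mem_gb between 27 and 179 and cpu <= 44]
job_id=5: ✗
job_id=6: ✗
job_id=7: ✗
job_id=8: ✓ → 4808
job_id=9: ✗
job_id=10: ✗
job_id=11: ✓ → 4979
job_id=12: ✗
job_id=13: ✗
job_id=14: ✓ → 2501
job_id=15: ✗
job_id=16: ✗
job_id=17: ✗
job_id=18: ✓ → 2353
mem_gb_sum = 4808 + 4979 + 2501 + 2353 = 14641
—
[mem_gb_sum2: mem_gb > 191 or state = 'done']
job_id=5: ✗
job_id=6: ✓ → 5579
job_id=7: ✓ → 4414
job_id=8: ✓ → 4808
job_id=9: ✓ → 4880
job_id=10: ✓ → 444
job_id=11: ✗
job_id=12: ✓ → 4556
job_id=13: ✓ → 4656
job_id=14: ✓ → 2501
job_id=15: ✓ → 4018
job_id=16: ✗
job_id=17: ✓ → 5381
job_id=18: ✗
mem_gb_sum2 = 5579 + 4414 + 4808 + 4880 + 444 + 4556 + 4656 + 2501 + 4018 + 5381 = 41237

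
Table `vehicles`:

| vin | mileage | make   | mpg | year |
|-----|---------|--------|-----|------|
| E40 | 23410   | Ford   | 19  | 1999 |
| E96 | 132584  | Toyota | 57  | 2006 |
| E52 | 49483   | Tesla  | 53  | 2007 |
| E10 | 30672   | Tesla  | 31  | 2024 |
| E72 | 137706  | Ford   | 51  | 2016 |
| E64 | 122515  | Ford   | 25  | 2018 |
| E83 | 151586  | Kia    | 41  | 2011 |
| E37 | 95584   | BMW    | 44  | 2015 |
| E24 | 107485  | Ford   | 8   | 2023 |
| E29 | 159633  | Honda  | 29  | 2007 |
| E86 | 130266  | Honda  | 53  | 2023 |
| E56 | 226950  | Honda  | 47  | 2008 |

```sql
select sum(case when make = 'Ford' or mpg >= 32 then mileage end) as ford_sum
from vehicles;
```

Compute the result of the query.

1177569

vin=E40: ✓ → 23410
vin=E96: ✓ → 132584
vin=E52: ✓ → 49483
vin=E10: ✗
vin=E72: ✓ → 137706
vin=E64: ✓ → 122515
vin=E83: ✓ → 151586
vin=E37: ✓ → 95584
vin=E24: ✓ → 107485
vin=E29: ✗
vin=E86: ✓ → 130266
vin=E56: ✓ → 226950
ford_sum = 23410 + 132584 + 49483 + 137706 + 122515 + 151586 + 95584 + 107485 + 130266 + 226950 = 1177569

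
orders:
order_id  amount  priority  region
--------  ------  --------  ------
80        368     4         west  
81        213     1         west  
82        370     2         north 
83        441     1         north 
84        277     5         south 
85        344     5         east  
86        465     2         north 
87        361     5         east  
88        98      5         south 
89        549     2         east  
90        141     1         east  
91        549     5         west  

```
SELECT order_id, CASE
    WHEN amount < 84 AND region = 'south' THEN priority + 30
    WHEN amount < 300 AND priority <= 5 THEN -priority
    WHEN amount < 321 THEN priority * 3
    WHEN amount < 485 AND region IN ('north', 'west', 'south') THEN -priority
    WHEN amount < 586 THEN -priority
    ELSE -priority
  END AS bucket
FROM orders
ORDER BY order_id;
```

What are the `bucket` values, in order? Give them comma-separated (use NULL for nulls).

order_id=80: amount < 485 AND region IN ('north', 'west', 'south') → -4
order_id=81: amount < 300 AND priority <= 5 → -1
order_id=82: amount < 485 AND region IN ('north', 'west', 'south') → -2
order_id=83: amount < 485 AND region IN ('north', 'west', 'south') → -1
order_id=84: amount < 300 AND priority <= 5 → -5
order_id=85: amount < 586 → -5
order_id=86: amount < 485 AND region IN ('north', 'west', 'south') → -2
order_id=87: amount < 586 → -5
order_id=88: amount < 300 AND priority <= 5 → -5
order_id=89: amount < 586 → -2
order_id=90: amount < 300 AND priority <= 5 → -1
order_id=91: amount < 586 → -5

-4, -1, -2, -1, -5, -5, -2, -5, -5, -2, -1, -5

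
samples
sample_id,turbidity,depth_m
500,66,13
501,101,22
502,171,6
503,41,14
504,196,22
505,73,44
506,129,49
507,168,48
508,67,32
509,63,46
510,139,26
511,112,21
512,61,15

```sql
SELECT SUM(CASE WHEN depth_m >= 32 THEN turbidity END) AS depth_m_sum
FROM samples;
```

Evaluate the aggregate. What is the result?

sample_id=500: ✗
sample_id=501: ✗
sample_id=502: ✗
sample_id=503: ✗
sample_id=504: ✗
sample_id=505: ✓ → 73
sample_id=506: ✓ → 129
sample_id=507: ✓ → 168
sample_id=508: ✓ → 67
sample_id=509: ✓ → 63
sample_id=510: ✗
sample_id=511: ✗
sample_id=512: ✗
depth_m_sum = 73 + 129 + 168 + 67 + 63 = 500

500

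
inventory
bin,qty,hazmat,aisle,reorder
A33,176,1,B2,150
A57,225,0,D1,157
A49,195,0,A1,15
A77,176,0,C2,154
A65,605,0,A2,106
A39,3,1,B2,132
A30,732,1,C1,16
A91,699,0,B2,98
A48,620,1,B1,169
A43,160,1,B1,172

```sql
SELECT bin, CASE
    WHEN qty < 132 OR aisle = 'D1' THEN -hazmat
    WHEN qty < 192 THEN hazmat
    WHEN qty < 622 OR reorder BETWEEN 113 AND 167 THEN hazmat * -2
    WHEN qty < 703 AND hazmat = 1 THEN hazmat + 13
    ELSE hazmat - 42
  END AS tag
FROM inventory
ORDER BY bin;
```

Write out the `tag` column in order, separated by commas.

bin=A30: ELSE → -41
bin=A33: qty < 192 → 1
bin=A39: qty < 132 OR aisle = 'D1' → -1
bin=A43: qty < 192 → 1
bin=A48: qty < 622 OR reorder BETWEEN 113 AND 167 → -2
bin=A49: qty < 622 OR reorder BETWEEN 113 AND 167 → 0
bin=A57: qty < 132 OR aisle = 'D1' → 0
bin=A65: qty < 622 OR reorder BETWEEN 113 AND 167 → 0
bin=A77: qty < 192 → 0
bin=A91: ELSE → -42

-41, 1, -1, 1, -2, 0, 0, 0, 0, -42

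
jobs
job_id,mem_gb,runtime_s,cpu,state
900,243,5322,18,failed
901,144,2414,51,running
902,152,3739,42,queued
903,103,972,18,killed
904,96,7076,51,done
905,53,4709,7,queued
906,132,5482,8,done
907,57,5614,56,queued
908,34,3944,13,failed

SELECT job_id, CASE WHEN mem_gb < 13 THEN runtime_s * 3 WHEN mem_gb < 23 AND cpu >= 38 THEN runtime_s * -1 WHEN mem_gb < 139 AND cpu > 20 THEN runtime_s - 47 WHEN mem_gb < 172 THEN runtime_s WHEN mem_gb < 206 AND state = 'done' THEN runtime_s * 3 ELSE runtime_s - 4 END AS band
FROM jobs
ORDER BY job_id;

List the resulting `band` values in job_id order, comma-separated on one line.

5318, 2414, 3739, 972, 7029, 4709, 5482, 5567, 3944

job_id=900: ELSE → 5318
job_id=901: mem_gb < 172 → 2414
job_id=902: mem_gb < 172 → 3739
job_id=903: mem_gb < 172 → 972
job_id=904: mem_gb < 139 AND cpu > 20 → 7029
job_id=905: mem_gb < 172 → 4709
job_id=906: mem_gb < 172 → 5482
job_id=907: mem_gb < 139 AND cpu > 20 → 5567
job_id=908: mem_gb < 172 → 3944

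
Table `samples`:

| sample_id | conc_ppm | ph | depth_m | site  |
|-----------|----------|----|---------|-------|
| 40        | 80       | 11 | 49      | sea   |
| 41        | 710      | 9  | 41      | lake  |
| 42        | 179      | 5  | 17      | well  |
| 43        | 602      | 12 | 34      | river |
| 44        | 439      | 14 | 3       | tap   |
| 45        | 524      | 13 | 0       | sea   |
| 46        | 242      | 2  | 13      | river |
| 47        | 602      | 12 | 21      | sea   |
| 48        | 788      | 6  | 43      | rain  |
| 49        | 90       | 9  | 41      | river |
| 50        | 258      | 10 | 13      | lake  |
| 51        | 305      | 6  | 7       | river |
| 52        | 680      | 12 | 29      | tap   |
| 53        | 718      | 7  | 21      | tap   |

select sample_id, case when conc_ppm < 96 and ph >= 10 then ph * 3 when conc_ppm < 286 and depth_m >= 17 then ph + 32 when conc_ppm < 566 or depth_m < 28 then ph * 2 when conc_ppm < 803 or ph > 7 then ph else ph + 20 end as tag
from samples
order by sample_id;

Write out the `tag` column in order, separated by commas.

sample_id=40: conc_ppm < 96 and ph >= 10 → 33
sample_id=41: conc_ppm < 803 or ph > 7 → 9
sample_id=42: conc_ppm < 286 and depth_m >= 17 → 37
sample_id=43: conc_ppm < 803 or ph > 7 → 12
sample_id=44: conc_ppm < 566 or depth_m < 28 → 28
sample_id=45: conc_ppm < 566 or depth_m < 28 → 26
sample_id=46: conc_ppm < 566 or depth_m < 28 → 4
sample_id=47: conc_ppm < 566 or depth_m < 28 → 24
sample_id=48: conc_ppm < 803 or ph > 7 → 6
sample_id=49: conc_ppm < 286 and depth_m >= 17 → 41
sample_id=50: conc_ppm < 566 or depth_m < 28 → 20
sample_id=51: conc_ppm < 566 or depth_m < 28 → 12
sample_id=52: conc_ppm < 803 or ph > 7 → 12
sample_id=53: conc_ppm < 566 or depth_m < 28 → 14

33, 9, 37, 12, 28, 26, 4, 24, 6, 41, 20, 12, 12, 14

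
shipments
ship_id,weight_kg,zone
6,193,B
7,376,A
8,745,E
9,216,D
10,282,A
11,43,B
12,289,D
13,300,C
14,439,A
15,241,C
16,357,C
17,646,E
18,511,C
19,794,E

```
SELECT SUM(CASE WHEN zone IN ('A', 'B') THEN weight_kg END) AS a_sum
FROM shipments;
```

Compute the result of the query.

1333

ship_id=6: ✓ → 193
ship_id=7: ✓ → 376
ship_id=8: ✗
ship_id=9: ✗
ship_id=10: ✓ → 282
ship_id=11: ✓ → 43
ship_id=12: ✗
ship_id=13: ✗
ship_id=14: ✓ → 439
ship_id=15: ✗
ship_id=16: ✗
ship_id=17: ✗
ship_id=18: ✗
ship_id=19: ✗
a_sum = 193 + 376 + 282 + 43 + 439 = 1333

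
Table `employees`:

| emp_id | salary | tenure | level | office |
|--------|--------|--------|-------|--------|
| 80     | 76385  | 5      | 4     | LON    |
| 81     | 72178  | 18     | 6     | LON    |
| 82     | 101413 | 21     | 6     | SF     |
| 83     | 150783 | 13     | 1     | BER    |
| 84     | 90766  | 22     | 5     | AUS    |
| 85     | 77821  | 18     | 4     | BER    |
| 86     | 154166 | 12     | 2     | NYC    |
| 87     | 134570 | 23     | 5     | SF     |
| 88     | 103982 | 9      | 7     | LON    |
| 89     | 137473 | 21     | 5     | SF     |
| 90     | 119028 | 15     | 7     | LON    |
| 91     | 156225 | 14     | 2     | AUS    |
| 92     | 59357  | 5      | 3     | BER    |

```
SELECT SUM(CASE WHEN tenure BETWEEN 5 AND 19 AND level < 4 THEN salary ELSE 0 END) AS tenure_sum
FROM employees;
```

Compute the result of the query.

emp_id=80: ✗
emp_id=81: ✗
emp_id=82: ✗
emp_id=83: ✓ → 150783
emp_id=84: ✗
emp_id=85: ✗
emp_id=86: ✓ → 154166
emp_id=87: ✗
emp_id=88: ✗
emp_id=89: ✗
emp_id=90: ✗
emp_id=91: ✓ → 156225
emp_id=92: ✓ → 59357
tenure_sum = 150783 + 154166 + 156225 + 59357 = 520531

520531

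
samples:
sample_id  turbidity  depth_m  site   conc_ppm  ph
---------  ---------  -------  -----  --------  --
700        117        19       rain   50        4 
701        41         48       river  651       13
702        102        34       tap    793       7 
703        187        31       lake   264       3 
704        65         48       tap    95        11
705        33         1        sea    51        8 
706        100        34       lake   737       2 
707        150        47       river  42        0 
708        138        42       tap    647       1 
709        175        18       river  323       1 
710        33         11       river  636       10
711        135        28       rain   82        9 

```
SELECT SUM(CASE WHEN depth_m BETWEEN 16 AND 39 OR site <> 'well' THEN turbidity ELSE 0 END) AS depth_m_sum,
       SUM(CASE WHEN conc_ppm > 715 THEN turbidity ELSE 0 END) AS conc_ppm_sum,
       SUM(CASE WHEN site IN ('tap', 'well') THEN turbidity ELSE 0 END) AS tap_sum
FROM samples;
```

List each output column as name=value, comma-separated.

[depth_m_sum: depth_m BETWEEN 16 AND 39 OR site <> 'well']
sample_id=700: ✓ → 117
sample_id=701: ✓ → 41
sample_id=702: ✓ → 102
sample_id=703: ✓ → 187
sample_id=704: ✓ → 65
sample_id=705: ✓ → 33
sample_id=706: ✓ → 100
sample_id=707: ✓ → 150
sample_id=708: ✓ → 138
sample_id=709: ✓ → 175
sample_id=710: ✓ → 33
sample_id=711: ✓ → 135
depth_m_sum = 117 + 41 + 102 + 187 + 65 + 33 + 100 + 150 + 138 + 175 + 33 + 135 = 1276
—
[conc_ppm_sum: conc_ppm > 715]
sample_id=700: ✗
sample_id=701: ✗
sample_id=702: ✓ → 102
sample_id=703: ✗
sample_id=704: ✗
sample_id=705: ✗
sample_id=706: ✓ → 100
sample_id=707: ✗
sample_id=708: ✗
sample_id=709: ✗
sample_id=710: ✗
sample_id=711: ✗
conc_ppm_sum = 102 + 100 = 202
—
[tap_sum: site IN ('tap', 'well')]
sample_id=700: ✗
sample_id=701: ✗
sample_id=702: ✓ → 102
sample_id=703: ✗
sample_id=704: ✓ → 65
sample_id=705: ✗
sample_id=706: ✗
sample_id=707: ✗
sample_id=708: ✓ → 138
sample_id=709: ✗
sample_id=710: ✗
sample_id=711: ✗
tap_sum = 102 + 65 + 138 = 305

depth_m_sum=1276, conc_ppm_sum=202, tap_sum=305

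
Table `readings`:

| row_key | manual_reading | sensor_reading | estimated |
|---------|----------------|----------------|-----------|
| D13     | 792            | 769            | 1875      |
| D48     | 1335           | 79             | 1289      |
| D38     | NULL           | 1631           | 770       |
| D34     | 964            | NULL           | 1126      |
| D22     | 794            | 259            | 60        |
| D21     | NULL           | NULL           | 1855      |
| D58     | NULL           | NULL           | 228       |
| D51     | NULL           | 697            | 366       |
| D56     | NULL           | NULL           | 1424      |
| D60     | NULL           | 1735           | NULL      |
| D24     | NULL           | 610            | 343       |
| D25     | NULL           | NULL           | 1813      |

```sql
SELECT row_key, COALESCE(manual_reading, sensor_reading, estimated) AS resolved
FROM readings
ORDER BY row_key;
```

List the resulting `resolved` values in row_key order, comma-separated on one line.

792, 1855, 794, 610, 1813, 964, 1631, 1335, 697, 1424, 228, 1735

row_key=D13: manual_reading=792 → 792
row_key=D21: manual_reading=NULL, sensor_reading=NULL, estimated=1855 → 1855
row_key=D22: manual_reading=794 → 794
row_key=D24: manual_reading=NULL, sensor_reading=610 → 610
row_key=D25: manual_reading=NULL, sensor_reading=NULL, estimated=1813 → 1813
row_key=D34: manual_reading=964 → 964
row_key=D38: manual_reading=NULL, sensor_reading=1631 → 1631
row_key=D48: manual_reading=1335 → 1335
row_key=D51: manual_reading=NULL, sensor_reading=697 → 697
row_key=D56: manual_reading=NULL, sensor_reading=NULL, estimated=1424 → 1424
row_key=D58: manual_reading=NULL, sensor_reading=NULL, estimated=228 → 228
row_key=D60: manual_reading=NULL, sensor_reading=1735 → 1735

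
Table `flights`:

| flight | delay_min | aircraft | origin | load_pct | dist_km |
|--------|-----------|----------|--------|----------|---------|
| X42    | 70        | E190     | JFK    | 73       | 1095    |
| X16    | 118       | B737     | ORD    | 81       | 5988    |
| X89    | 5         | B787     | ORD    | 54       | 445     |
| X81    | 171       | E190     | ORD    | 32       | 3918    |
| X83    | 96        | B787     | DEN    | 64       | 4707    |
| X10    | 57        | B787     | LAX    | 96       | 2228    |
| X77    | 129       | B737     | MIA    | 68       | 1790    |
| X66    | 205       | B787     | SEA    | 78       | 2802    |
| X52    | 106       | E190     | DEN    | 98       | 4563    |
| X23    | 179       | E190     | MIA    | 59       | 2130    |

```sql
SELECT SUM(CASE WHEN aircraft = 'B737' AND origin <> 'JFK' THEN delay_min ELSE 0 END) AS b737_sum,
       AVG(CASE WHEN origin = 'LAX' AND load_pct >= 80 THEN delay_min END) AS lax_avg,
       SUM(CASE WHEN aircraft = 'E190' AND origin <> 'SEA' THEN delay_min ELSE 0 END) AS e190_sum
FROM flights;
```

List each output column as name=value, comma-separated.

[b737_sum: aircraft = 'B737' AND origin <> 'JFK']
flight=X42: ✗
flight=X16: ✓ → 118
flight=X89: ✗
flight=X81: ✗
flight=X83: ✗
flight=X10: ✗
flight=X77: ✓ → 129
flight=X66: ✗
flight=X52: ✗
flight=X23: ✗
b737_sum = 118 + 129 = 247
—
[lax_avg: origin = 'LAX' AND load_pct >= 80]
flight=X42: ✗
flight=X16: ✗
flight=X89: ✗
flight=X81: ✗
flight=X83: ✗
flight=X10: ✓ → 57
flight=X77: ✗
flight=X66: ✗
flight=X52: ✗
flight=X23: ✗
lax_avg = 57
—
[e190_sum: aircraft = 'E190' AND origin <> 'SEA']
flight=X42: ✓ → 70
flight=X16: ✗
flight=X89: ✗
flight=X81: ✓ → 171
flight=X83: ✗
flight=X10: ✗
flight=X77: ✗
flight=X66: ✗
flight=X52: ✓ → 106
flight=X23: ✓ → 179
e190_sum = 70 + 171 + 106 + 179 = 526

b737_sum=247, lax_avg=57, e190_sum=526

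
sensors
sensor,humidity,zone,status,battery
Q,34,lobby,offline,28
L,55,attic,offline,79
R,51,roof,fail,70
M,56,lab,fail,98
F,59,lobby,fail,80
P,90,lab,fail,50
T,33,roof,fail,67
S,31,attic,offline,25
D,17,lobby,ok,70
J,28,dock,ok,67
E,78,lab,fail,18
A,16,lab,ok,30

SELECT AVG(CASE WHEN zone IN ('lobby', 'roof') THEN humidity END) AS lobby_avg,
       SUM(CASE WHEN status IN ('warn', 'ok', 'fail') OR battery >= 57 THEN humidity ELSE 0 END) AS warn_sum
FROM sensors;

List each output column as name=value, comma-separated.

lobby_avg=38.8, warn_sum=483

[lobby_avg: zone IN ('lobby', 'roof')]
sensor=Q: ✓ → 34
sensor=L: ✗
sensor=R: ✓ → 51
sensor=M: ✗
sensor=F: ✓ → 59
sensor=P: ✗
sensor=T: ✓ → 33
sensor=S: ✗
sensor=D: ✓ → 17
sensor=J: ✗
sensor=E: ✗
sensor=A: ✗
lobby_avg = (34 + 51 + 59 + 33 + 17) / 5 = 38.8
—
[warn_sum: status IN ('warn', 'ok', 'fail') OR battery >= 57]
sensor=Q: ✗
sensor=L: ✓ → 55
sensor=R: ✓ → 51
sensor=M: ✓ → 56
sensor=F: ✓ → 59
sensor=P: ✓ → 90
sensor=T: ✓ → 33
sensor=S: ✗
sensor=D: ✓ → 17
sensor=J: ✓ → 28
sensor=E: ✓ → 78
sensor=A: ✓ → 16
warn_sum = 55 + 51 + 56 + 59 + 90 + 33 + 17 + 28 + 78 + 16 = 483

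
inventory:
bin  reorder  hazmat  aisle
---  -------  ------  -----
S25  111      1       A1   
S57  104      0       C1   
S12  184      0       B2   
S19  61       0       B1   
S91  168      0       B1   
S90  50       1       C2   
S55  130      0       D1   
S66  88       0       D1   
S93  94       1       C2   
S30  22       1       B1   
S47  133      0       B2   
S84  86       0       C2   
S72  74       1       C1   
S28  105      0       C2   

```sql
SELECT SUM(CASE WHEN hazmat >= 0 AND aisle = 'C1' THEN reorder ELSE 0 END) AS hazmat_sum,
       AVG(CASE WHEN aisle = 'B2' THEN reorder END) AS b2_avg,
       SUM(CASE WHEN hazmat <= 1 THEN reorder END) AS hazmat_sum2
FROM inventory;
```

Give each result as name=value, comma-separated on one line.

[hazmat_sum: hazmat >= 0 AND aisle = 'C1']
bin=S25: ✗
bin=S57: ✓ → 104
bin=S12: ✗
bin=S19: ✗
bin=S91: ✗
bin=S90: ✗
bin=S55: ✗
bin=S66: ✗
bin=S93: ✗
bin=S30: ✗
bin=S47: ✗
bin=S84: ✗
bin=S72: ✓ → 74
bin=S28: ✗
hazmat_sum = 104 + 74 = 178
—
[b2_avg: aisle = 'B2']
bin=S25: ✗
bin=S57: ✗
bin=S12: ✓ → 184
bin=S19: ✗
bin=S91: ✗
bin=S90: ✗
bin=S55: ✗
bin=S66: ✗
bin=S93: ✗
bin=S30: ✗
bin=S47: ✓ → 133
bin=S84: ✗
bin=S72: ✗
bin=S28: ✗
b2_avg = (184 + 133) / 2 = 158.5
—
[hazmat_sum2: hazmat <= 1]
bin=S25: ✓ → 111
bin=S57: ✓ → 104
bin=S12: ✓ → 184
bin=S19: ✓ → 61
bin=S91: ✓ → 168
bin=S90: ✓ → 50
bin=S55: ✓ → 130
bin=S66: ✓ → 88
bin=S93: ✓ → 94
bin=S30: ✓ → 22
bin=S47: ✓ → 133
bin=S84: ✓ → 86
bin=S72: ✓ → 74
bin=S28: ✓ → 105
hazmat_sum2 = 111 + 104 + 184 + 61 + 168 + 50 + 130 + 88 + 94 + 22 + 133 + 86 + 74 + 105 = 1410

hazmat_sum=178, b2_avg=158.5, hazmat_sum2=1410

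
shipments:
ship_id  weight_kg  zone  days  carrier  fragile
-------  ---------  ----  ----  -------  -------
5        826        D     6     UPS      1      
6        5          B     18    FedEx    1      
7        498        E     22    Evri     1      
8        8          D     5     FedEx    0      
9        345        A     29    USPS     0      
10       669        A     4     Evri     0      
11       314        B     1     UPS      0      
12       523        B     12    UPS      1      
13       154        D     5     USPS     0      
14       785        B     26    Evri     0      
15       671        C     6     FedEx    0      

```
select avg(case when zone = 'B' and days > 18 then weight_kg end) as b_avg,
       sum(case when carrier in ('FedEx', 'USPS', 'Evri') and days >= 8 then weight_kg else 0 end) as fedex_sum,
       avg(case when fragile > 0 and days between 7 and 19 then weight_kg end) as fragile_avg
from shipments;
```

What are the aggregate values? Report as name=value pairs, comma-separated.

b_avg=785, fedex_sum=1633, fragile_avg=264

[b_avg: zone = 'B' and days > 18]
ship_id=5: ✗
ship_id=6: ✗
ship_id=7: ✗
ship_id=8: ✗
ship_id=9: ✗
ship_id=10: ✗
ship_id=11: ✗
ship_id=12: ✗
ship_id=13: ✗
ship_id=14: ✓ → 785
ship_id=15: ✗
b_avg = 785
—
[fedex_sum: carrier in ('FedEx', 'USPS', 'Evri') and days >= 8]
ship_id=5: ✗
ship_id=6: ✓ → 5
ship_id=7: ✓ → 498
ship_id=8: ✗
ship_id=9: ✓ → 345
ship_id=10: ✗
ship_id=11: ✗
ship_id=12: ✗
ship_id=13: ✗
ship_id=14: ✓ → 785
ship_id=15: ✗
fedex_sum = 5 + 498 + 345 + 785 = 1633
—
[fragile_avg: fragile > 0 and days between 7 and 19]
ship_id=5: ✗
ship_id=6: ✓ → 5
ship_id=7: ✗
ship_id=8: ✗
ship_id=9: ✗
ship_id=10: ✗
ship_id=11: ✗
ship_id=12: ✓ → 523
ship_id=13: ✗
ship_id=14: ✗
ship_id=15: ✗
fragile_avg = (5 + 523) / 2 = 264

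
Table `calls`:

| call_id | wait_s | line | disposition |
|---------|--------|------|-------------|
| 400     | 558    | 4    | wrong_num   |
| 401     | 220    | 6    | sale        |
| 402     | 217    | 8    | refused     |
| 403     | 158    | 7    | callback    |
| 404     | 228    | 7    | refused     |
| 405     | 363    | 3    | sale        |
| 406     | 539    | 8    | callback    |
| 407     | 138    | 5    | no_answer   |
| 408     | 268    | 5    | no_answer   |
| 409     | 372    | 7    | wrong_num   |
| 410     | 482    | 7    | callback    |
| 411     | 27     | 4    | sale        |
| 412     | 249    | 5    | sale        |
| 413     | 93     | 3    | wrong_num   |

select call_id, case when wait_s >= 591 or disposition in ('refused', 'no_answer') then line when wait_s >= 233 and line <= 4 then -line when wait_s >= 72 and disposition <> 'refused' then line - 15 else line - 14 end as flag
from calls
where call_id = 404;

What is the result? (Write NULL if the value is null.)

7

call_id = 404: wait_s=228, line=7, disposition=refused.
wait_s >= 591 or disposition in ('refused', 'no_answer') → true → 7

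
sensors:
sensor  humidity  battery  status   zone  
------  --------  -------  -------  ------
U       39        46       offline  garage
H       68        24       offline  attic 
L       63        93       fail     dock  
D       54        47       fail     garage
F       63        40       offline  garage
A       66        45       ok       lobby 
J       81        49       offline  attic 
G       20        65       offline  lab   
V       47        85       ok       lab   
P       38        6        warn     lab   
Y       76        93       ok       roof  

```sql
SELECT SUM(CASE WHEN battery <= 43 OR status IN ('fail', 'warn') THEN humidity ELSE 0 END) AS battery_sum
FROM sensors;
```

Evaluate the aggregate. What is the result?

sensor=U: ✗
sensor=H: ✓ → 68
sensor=L: ✓ → 63
sensor=D: ✓ → 54
sensor=F: ✓ → 63
sensor=A: ✗
sensor=J: ✗
sensor=G: ✗
sensor=V: ✗
sensor=P: ✓ → 38
sensor=Y: ✗
battery_sum = 68 + 63 + 54 + 63 + 38 = 286

286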